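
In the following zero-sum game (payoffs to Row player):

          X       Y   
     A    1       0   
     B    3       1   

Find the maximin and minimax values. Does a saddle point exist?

Maximin = 1, Minimax = 1, Saddle: True

Work:
Row minimums: [0, 1] → maximin = 1
Column maximums: [3, 1] → minimax = 1
Saddle point exists! Game value = 1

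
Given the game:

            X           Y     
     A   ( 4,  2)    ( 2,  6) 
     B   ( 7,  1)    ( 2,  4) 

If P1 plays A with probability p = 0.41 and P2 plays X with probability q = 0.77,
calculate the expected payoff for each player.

E[P1] = 4.9029, E[P2] = 2.1943

Work:
E[P1] = p·q·π₁(A,X) + p·(1-q)·π₁(A,Y) + (1-p)·q·π₁(B,X) + (1-p)·(1-q)·π₁(B,Y)
= 0.41·0.77·4 + 0.41·0.23·2 + 0.59·0.77·7 + 0.59·0.23·2
= 4.9029

E[P2] = 2.1943 (similar calculation)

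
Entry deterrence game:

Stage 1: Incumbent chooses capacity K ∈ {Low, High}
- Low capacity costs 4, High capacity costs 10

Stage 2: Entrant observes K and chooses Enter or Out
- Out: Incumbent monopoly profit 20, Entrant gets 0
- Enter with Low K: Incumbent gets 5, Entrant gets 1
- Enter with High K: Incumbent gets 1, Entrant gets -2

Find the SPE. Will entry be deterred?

SPE: (High, Enter|Low, Out|High); Entry deterred. Incumbent net profit = 10

Work:
After Low K: Entrant enters (1 > 0)
After High K: Entrant stays out (-2 < 0)
Incumbent: Low → 5−4=1, High → 20−10=10
Incumbent chooses High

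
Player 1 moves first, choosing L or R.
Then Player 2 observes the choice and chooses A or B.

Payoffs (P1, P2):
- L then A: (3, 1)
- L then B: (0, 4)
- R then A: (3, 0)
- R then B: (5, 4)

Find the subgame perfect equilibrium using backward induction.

P1 plays R, P2 plays B after L and B after R; Payoff (5, 4)

Work:
Backward induction:
After L: P2 chooses B → P1 gets 0
After R: P2 chooses B → P1 gets 5
P1 chooses R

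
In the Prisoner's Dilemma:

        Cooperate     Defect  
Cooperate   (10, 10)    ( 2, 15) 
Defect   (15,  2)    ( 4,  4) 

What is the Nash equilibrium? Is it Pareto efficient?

(Defect, Defect) is NE; not Pareto efficient

Work:
Defect dominates Cooperate for both players:
If P2 cooperates: Defect (15) > Cooperate (10)
If P2 defects: Defect (4) > Cooperate (2)
NE: (Defect, Defect) with payoff (4, 4)
But (Cooperate, Cooperate) = (10, 10) Pareto dominates (4, 4)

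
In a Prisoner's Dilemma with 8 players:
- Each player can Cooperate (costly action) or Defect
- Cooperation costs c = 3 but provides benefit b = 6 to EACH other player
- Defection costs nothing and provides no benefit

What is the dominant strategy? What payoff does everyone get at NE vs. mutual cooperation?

Dominant: Defect; NE payoff = 0; Coop payoff = 39

Work:
Defect dominates (saves cost c = 3, benefit to others is external)
NE: All defect → everyone gets 0
If all cooperate: each receives (7)×6 - 3 = 39
Social dilemma: 39 > 0 but NE gives 0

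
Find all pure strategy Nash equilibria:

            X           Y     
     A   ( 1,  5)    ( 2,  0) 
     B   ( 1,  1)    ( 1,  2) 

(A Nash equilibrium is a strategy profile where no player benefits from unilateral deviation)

Nash equilibrium: (A, X)

Work:
Best responses:
  P1 vs X: payoffs [1, 1] → best response A/B (payoff 1)
  P1 vs Y: payoffs [2, 1] → best response A (payoff 2)
  P2 vs A: payoffs [5, 0] → best response X (payoff 5)
  P2 vs B: payoffs [1, 2] → best response Y (payoff 2)
Mutual best responses: (A,X) → Nash equilibria.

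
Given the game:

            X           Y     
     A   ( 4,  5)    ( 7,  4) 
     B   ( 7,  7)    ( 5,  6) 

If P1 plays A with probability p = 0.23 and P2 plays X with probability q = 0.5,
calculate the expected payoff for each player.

E[P1] = 5.885, E[P2] = 6.04

Work:
E[P1] = p·q·π₁(A,X) + p·(1-q)·π₁(A,Y) + (1-p)·q·π₁(B,X) + (1-p)·(1-q)·π₁(B,Y)
= 0.23·0.5·4 + 0.23·0.5·7 + 0.77·0.5·7 + 0.77·0.5·5
= 5.885

E[P2] = 6.04 (similar calculation)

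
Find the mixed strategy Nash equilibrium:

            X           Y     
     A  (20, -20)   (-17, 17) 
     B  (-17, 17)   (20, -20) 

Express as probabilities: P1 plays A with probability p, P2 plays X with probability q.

p = 0.5, q = 0.5

Work:
Find probabilities that make opponent indifferent:
P2 chooses q to make P1 indifferent between A and B
P1 chooses p to make P2 indifferent between X and Y
Mixed NE: P1 plays (A: 0.5, B: 0.5), P2 plays (X: 0.5, Y: 0.5)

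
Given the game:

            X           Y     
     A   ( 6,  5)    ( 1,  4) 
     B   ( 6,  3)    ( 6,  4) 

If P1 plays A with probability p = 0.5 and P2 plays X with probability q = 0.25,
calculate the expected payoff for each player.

E[P1] = 4.125, E[P2] = 4.0

Work:
E[P1] = p·q·π₁(A,X) + p·(1-q)·π₁(A,Y) + (1-p)·q·π₁(B,X) + (1-p)·(1-q)·π₁(B,Y)
= 0.5·0.25·6 + 0.5·0.75·1 + 0.5·0.25·6 + 0.5·0.75·6
= 4.125

E[P2] = 4.0 (similar calculation)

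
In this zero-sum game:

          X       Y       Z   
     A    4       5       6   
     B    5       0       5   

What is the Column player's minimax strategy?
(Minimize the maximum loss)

Column should play X or Y (all achieve the minimum), value = 5

Work:
Column player minimizes Row's maximum payoff:
Column X: max payoff to Row = 5
Column Y: max payoff to Row = 5
Column Z: max payoff to Row = 6
Minimum is 5, achieved by columns X, Y (tied).
Each of X or Y is a minimax strategy.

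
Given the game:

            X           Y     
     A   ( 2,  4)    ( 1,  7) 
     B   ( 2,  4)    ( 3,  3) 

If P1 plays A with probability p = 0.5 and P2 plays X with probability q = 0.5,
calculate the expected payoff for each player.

E[P1] = 2.0, E[P2] = 4.5

Work:
E[P1] = p·q·π₁(A,X) + p·(1-q)·π₁(A,Y) + (1-p)·q·π₁(B,X) + (1-p)·(1-q)·π₁(B,Y)
= 0.5·0.5·2 + 0.5·0.5·1 + 0.5·0.5·2 + 0.5·0.5·3
= 2.0

E[P2] = 4.5 (similar calculation)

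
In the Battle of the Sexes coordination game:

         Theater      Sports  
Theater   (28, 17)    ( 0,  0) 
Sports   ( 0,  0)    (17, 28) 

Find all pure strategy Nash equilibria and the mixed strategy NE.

Pure NE: (Theater, Theater) and (Sports, Sports); Mixed NE: p = 0.6222, q = 0.3778

Work:
Check pure NE:
(Theater, Theater): (28, 17) - no unilateral deviation beneficial
(Sports, Sports): (17, 28) - no unilateral deviation beneficial
Mixed NE: P1 plays Theater with p = 0.6222, P2 plays Theater with q = 0.3778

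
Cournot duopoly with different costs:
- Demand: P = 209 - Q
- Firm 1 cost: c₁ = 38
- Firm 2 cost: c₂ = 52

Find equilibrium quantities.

q₁* = 61.67, q₂* = 47.67

Work:
Reaction: q₁ = (209 - 38 - q₂)/2
Reaction: q₂ = (209 - 52 - q₁)/2
Solve simultaneously:
q₁* = (209 - 2×38 + 52)/3 = 61.67
q₂* = (209 - 2×52 + 38)/3 = 47.67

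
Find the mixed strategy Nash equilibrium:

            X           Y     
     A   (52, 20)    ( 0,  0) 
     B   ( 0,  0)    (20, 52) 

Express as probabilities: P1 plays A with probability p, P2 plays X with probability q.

p = 0.7222, q = 0.2778

Work:
Find probabilities that make opponent indifferent:
P2 chooses q to make P1 indifferent between A and B
P1 chooses p to make P2 indifferent between X and Y
Mixed NE: P1 plays (A: 0.7222, B: 0.2778), P2 plays (X: 0.2778, Y: 0.7222)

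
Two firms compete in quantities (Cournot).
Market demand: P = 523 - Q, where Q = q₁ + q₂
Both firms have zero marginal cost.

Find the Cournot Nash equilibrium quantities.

q₁* = q₂* = 174.33; P* = 174.33

Work:
Profit: π_i = P·q_i = (a - q_i - q_j)·q_i
FOC: ∂π_i/∂q_i = a - 2q_i - q_j = 0
Reaction function: q_i = (523 - q_j)/2
Symmetry: q* = 523/3 = 174.33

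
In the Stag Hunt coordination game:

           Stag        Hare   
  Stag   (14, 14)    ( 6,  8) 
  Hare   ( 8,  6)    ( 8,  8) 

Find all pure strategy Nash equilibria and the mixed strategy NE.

Pure NE: (Stag, Stag) and (Hare, Hare); Mixed NE: p = 0.25, q = 0.25

Work:
Check pure NE:
(Stag, Stag): (14, 14) - no unilateral deviation beneficial
(Hare, Hare): (8, 8) - no unilateral deviation beneficial
Mixed NE: P1 plays Stag with p = 0.25, P2 plays Stag with q = 0.25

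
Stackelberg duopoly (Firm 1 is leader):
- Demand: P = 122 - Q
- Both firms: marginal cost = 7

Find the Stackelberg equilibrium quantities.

q₁* (leader) = 57.5, q₂* (follower) = 28.75

Work:
Follower's reaction: q₂ = (a - c - q₁)/2
Leader substitutes: π₁ = q₁·(a - q₁ - (a-c-q₁)/2 - c)
FOC: q₁* = (122 - 7)/2 = 57.50
Then: q₂* = (122 - 7 - 57.5)/2 = 28.75
Leader has first-mover advantage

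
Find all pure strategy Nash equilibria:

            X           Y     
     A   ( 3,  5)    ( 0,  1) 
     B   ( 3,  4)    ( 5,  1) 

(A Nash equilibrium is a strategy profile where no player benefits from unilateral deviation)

Nash equilibrium: (A, X), (B, X)

Work:
Best responses:
  P1 vs X: payoffs [3, 3] → best response A/B (payoff 3)
  P1 vs Y: payoffs [0, 5] → best response B (payoff 5)
  P2 vs A: payoffs [5, 1] → best response X (payoff 5)
  P2 vs B: payoffs [4, 1] → best response X (payoff 4)
Mutual best responses: (A,X), (B,X) → Nash equilibria.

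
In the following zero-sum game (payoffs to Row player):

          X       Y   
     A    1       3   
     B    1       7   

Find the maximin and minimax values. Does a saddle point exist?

Maximin = 1, Minimax = 1, Saddle: True

Work:
Row minimums: [1, 1] → maximin = 1
Column maximums: [1, 7] → minimax = 1
Saddle point exists! Game value = 1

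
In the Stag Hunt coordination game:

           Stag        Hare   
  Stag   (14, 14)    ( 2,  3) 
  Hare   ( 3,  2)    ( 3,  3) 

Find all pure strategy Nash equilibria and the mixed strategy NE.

Pure NE: (Stag, Stag) and (Hare, Hare); Mixed NE: p = 0.0833, q = 0.0833

Work:
Check pure NE:
(Stag, Stag): (14, 14) - no unilateral deviation beneficial
(Hare, Hare): (3, 3) - no unilateral deviation beneficial
Mixed NE: P1 plays Stag with p = 0.0833, P2 plays Stag with q = 0.0833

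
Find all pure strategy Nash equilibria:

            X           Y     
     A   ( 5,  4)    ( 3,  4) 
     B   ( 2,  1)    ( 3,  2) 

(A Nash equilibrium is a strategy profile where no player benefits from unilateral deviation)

Nash equilibrium: (A, X), (A, Y), (B, Y)

Work:
Best responses:
  P1 vs X: payoffs [5, 2] → best response A (payoff 5)
  P1 vs Y: payoffs [3, 3] → best response A/B (payoff 3)
  P2 vs A: payoffs [4, 4] → best response X/Y (payoff 4)
  P2 vs B: payoffs [1, 2] → best response Y (payoff 2)
Mutual best responses: (A,X), (A,Y), (B,Y) → Nash equilibria.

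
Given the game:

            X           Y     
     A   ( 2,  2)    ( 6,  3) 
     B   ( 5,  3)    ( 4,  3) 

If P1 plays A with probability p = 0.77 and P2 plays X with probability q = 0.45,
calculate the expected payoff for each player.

E[P1] = 4.2575, E[P2] = 2.6535

Work:
E[P1] = p·q·π₁(A,X) + p·(1-q)·π₁(A,Y) + (1-p)·q·π₁(B,X) + (1-p)·(1-q)·π₁(B,Y)
= 0.77·0.45·2 + 0.77·0.55·6 + 0.23·0.45·5 + 0.23·0.55·4
= 4.2575

E[P2] = 2.6535 (similar calculation)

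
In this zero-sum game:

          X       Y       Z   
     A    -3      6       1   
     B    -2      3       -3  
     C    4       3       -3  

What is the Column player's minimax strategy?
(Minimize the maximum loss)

Column should play Z, value = 1

Work:
Column player minimizes Row's maximum payoff:
Column X: max payoff to Row = 4
Column Y: max payoff to Row = 6
Column Z: max payoff to Row = 1
Minimum is 1, achieved by column Z.
Minimax strategy: Z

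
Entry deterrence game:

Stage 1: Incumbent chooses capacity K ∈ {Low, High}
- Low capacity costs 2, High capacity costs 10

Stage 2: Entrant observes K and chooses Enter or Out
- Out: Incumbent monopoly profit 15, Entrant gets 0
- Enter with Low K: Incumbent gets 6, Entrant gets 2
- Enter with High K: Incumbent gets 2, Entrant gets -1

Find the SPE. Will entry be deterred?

SPE: (High, Enter|Low, Out|High); Entry deterred. Incumbent net profit = 5

Work:
After Low K: Entrant enters (2 > 0)
After High K: Entrant stays out (-1 < 0)
Incumbent: Low → 6−2=4, High → 15−10=5
Incumbent chooses High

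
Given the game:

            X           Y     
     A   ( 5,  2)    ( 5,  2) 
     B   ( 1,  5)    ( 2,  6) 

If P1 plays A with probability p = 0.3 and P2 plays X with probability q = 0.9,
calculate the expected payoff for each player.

E[P1] = 2.27, E[P2] = 4.17

Work:
E[P1] = p·q·π₁(A,X) + p·(1-q)·π₁(A,Y) + (1-p)·q·π₁(B,X) + (1-p)·(1-q)·π₁(B,Y)
= 0.3·0.9·5 + 0.3·0.1·5 + 0.7·0.9·1 + 0.7·0.1·2
= 2.27

E[P2] = 4.17 (similar calculation)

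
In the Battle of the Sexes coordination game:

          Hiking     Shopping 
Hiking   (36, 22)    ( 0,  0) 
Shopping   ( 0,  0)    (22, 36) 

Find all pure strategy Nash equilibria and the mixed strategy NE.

Pure NE: (Hiking, Hiking) and (Shopping, Shopping); Mixed NE: p = 0.6207, q = 0.3793

Work:
Check pure NE:
(Hiking, Hiking): (36, 22) - no unilateral deviation beneficial
(Shopping, Shopping): (22, 36) - no unilateral deviation beneficial
Mixed NE: P1 plays Hiking with p = 0.6207, P2 plays Hiking with q = 0.3793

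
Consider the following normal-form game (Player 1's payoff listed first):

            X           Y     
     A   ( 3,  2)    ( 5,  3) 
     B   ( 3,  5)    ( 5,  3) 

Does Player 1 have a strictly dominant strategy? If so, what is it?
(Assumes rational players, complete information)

No strictly dominant strategy exists for Player 1

Work:
A strategy strictly dominates another if it gives a strictly higher payoff against every opponent action. Compare each pair of P1's strategies column-by-column:
  A vs B: [3 vs 3, 5 vs 5] → A does not strictly dominate B (column X: 3 ≤ 3)
  B vs A: [3 vs 3, 5 vs 5] → B does not strictly dominate A (column X: 3 ≤ 3)
No single strategy strictly dominates all others → no strictly dominant strategy.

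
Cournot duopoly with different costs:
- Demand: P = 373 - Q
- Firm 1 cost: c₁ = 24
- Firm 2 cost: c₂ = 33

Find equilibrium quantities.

q₁* = 119.33, q₂* = 110.33

Work:
Reaction: q₁ = (373 - 24 - q₂)/2
Reaction: q₂ = (373 - 33 - q₁)/2
Solve simultaneously:
q₁* = (373 - 2×24 + 33)/3 = 119.33
q₂* = (373 - 2×33 + 24)/3 = 110.33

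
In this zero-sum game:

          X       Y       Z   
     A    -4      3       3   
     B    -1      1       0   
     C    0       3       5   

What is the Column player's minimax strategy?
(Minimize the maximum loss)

Column should play X, value = 0

Work:
Column player minimizes Row's maximum payoff:
Column X: max payoff to Row = 0
Column Y: max payoff to Row = 3
Column Z: max payoff to Row = 5
Minimum is 0, achieved by column X.
Minimax strategy: X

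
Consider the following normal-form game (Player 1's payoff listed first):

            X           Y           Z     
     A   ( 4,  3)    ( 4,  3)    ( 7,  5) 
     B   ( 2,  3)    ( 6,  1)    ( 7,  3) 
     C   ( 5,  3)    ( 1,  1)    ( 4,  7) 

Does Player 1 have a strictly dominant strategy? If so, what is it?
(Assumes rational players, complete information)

No strictly dominant strategy exists for Player 1

Work:
A strategy strictly dominates another if it gives a strictly higher payoff against every opponent action. Compare each pair of P1's strategies column-by-column:
  A vs B: [4 vs 2, 4 vs 6, 7 vs 7] → A does not strictly dominate B (column Y: 4 ≤ 6)
  A vs C: [4 vs 5, 4 vs 1, 7 vs 4] → A does not strictly dominate C (column X: 4 ≤ 5)
  B vs A: [2 vs 4, 6 vs 4, 7 vs 7] → B does not strictly dominate A (column X: 2 ≤ 4)
  B vs C: [2 vs 5, 6 vs 1, 7 vs 4] → B does not strictly dominate C (column X: 2 ≤ 5)
  C vs A: [5 vs 4, 1 vs 4, 4 vs 7] → C does not strictly dominate A (column Y: 1 ≤ 4)
  C vs B: [5 vs 2, 1 vs 6, 4 vs 7] → C does not strictly dominate B (column Y: 1 ≤ 6)
No single strategy strictly dominates all others → no strictly dominant strategy.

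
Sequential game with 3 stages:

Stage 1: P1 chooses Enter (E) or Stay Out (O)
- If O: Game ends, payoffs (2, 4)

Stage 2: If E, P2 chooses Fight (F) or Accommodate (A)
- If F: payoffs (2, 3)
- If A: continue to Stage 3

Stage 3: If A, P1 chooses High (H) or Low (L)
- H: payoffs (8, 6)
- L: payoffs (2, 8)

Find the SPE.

SPE: (E, A, H); Outcome (8, 6)

Work:
Stage 3: P1 chooses H (8 vs 2)
Stage 2: P2: F->3, A->6 (anticipating H). Choose A
Stage 1: P1: O->2, E->8 (anticipating A, H). Choose E
SPE path: E -> A -> H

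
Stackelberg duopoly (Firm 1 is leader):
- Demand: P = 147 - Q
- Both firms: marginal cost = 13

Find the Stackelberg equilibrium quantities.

q₁* (leader) = 67.0, q₂* (follower) = 33.5

Work:
Follower's reaction: q₂ = (a - c - q₁)/2
Leader substitutes: π₁ = q₁·(a - q₁ - (a-c-q₁)/2 - c)
FOC: q₁* = (147 - 13)/2 = 67.00
Then: q₂* = (147 - 13 - 67.0)/2 = 33.50
Leader has first-mover advantage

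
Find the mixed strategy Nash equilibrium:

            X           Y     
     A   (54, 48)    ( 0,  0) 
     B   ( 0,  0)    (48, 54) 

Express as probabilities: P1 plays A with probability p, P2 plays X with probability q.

p = 0.5294, q = 0.4706

Work:
Find probabilities that make opponent indifferent:
P2 chooses q to make P1 indifferent between A and B
P1 chooses p to make P2 indifferent between X and Y
Mixed NE: P1 plays (A: 0.5294, B: 0.4706), P2 plays (X: 0.4706, Y: 0.5294)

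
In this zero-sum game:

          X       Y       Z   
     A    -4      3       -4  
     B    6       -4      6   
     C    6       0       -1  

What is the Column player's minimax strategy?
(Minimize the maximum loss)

Column should play Y, value = 3

Work:
Column player minimizes Row's maximum payoff:
Column X: max payoff to Row = 6
Column Y: max payoff to Row = 3
Column Z: max payoff to Row = 6
Minimum is 3, achieved by column Y.
Minimax strategy: Y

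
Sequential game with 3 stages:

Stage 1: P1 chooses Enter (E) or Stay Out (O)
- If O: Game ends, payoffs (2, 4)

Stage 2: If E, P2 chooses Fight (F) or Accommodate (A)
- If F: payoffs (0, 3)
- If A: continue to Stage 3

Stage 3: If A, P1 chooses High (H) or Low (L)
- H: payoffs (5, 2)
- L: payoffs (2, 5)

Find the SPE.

SPE: (O, F, H); Outcome (2, 4)

Work:
Stage 3: P1 chooses H (5 vs 2)
Stage 2: P2: F->3, A->2 (anticipating H). Choose F
Stage 1: P1: O->2, E->0 (anticipating F, H). Choose O
SPE path: O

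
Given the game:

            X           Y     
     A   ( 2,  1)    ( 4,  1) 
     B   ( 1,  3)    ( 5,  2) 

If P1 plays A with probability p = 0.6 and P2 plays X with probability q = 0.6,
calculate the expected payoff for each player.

E[P1] = 2.72, E[P2] = 1.64

Work:
E[P1] = p·q·π₁(A,X) + p·(1-q)·π₁(A,Y) + (1-p)·q·π₁(B,X) + (1-p)·(1-q)·π₁(B,Y)
= 0.6·0.6·2 + 0.6·0.4·4 + 0.4·0.6·1 + 0.4·0.4·5
= 2.72

E[P2] = 1.64 (similar calculation)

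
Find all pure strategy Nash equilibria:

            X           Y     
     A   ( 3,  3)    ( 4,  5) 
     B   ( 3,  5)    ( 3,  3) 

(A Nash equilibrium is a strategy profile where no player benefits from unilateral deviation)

Nash equilibrium: (A, Y), (B, X)

Work:
Best responses:
  P1 vs X: payoffs [3, 3] → best response A/B (payoff 3)
  P1 vs Y: payoffs [4, 3] → best response A (payoff 4)
  P2 vs A: payoffs [3, 5] → best response Y (payoff 5)
  P2 vs B: payoffs [5, 3] → best response X (payoff 5)
Mutual best responses: (A,Y), (B,X) → Nash equilibria.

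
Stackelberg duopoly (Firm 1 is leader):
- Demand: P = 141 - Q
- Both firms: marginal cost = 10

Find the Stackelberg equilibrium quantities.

q₁* (leader) = 65.5, q₂* (follower) = 32.75

Work:
Follower's reaction: q₂ = (a - c - q₁)/2
Leader substitutes: π₁ = q₁·(a - q₁ - (a-c-q₁)/2 - c)
FOC: q₁* = (141 - 10)/2 = 65.50
Then: q₂* = (141 - 10 - 65.5)/2 = 32.75
Leader has first-mover advantage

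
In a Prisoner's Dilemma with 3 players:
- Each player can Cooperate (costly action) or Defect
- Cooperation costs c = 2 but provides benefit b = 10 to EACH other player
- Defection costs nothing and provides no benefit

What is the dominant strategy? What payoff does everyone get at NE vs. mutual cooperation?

Dominant: Defect; NE payoff = 0; Coop payoff = 18

Work:
Defect dominates (saves cost c = 2, benefit to others is external)
NE: All defect → everyone gets 0
If all cooperate: each receives (2)×10 - 2 = 18
Social dilemma: 18 > 0 but NE gives 0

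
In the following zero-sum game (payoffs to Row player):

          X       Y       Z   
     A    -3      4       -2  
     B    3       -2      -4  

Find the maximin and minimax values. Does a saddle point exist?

Maximin = -3, Minimax = -2, Saddle: False

Work:
Row minimums: [-3, -4] → maximin = -3
Column maximums: [3, 4, -2] → minimax = -2
No saddle point (maximin ≠ minimax). Mixed strategy needed.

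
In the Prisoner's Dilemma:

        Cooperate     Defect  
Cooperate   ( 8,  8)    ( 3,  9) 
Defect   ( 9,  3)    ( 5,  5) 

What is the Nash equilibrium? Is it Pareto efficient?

(Defect, Defect) is NE; not Pareto efficient

Work:
Defect dominates Cooperate for both players:
If P2 cooperates: Defect (9) > Cooperate (8)
If P2 defects: Defect (5) > Cooperate (3)
NE: (Defect, Defect) with payoff (5, 5)
But (Cooperate, Cooperate) = (8, 8) Pareto dominates (5, 5)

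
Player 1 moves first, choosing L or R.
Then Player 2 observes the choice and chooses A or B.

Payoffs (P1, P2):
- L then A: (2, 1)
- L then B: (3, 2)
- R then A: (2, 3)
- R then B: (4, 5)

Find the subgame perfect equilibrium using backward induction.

P1 plays R, P2 plays B after L and B after R; Payoff (4, 5)

Work:
Backward induction:
After L: P2 chooses B → P1 gets 3
After R: P2 chooses B → P1 gets 4
P1 chooses R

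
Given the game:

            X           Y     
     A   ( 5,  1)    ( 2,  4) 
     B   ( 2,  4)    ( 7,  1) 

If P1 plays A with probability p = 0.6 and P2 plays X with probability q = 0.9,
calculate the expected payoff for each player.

E[P1] = 3.82, E[P2] = 2.26

Work:
E[P1] = p·q·π₁(A,X) + p·(1-q)·π₁(A,Y) + (1-p)·q·π₁(B,X) + (1-p)·(1-q)·π₁(B,Y)
= 0.6·0.9·5 + 0.6·0.1·2 + 0.4·0.9·2 + 0.4·0.1·7
= 3.82

E[P2] = 2.26 (similar calculation)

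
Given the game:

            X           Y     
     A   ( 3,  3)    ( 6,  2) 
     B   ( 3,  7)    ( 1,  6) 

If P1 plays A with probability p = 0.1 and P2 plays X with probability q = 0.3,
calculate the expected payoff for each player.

E[P1] = 1.95, E[P2] = 5.9

Work:
E[P1] = p·q·π₁(A,X) + p·(1-q)·π₁(A,Y) + (1-p)·q·π₁(B,X) + (1-p)·(1-q)·π₁(B,Y)
= 0.1·0.3·3 + 0.1·0.7·6 + 0.9·0.3·3 + 0.9·0.7·1
= 1.95

E[P2] = 5.9 (similar calculation)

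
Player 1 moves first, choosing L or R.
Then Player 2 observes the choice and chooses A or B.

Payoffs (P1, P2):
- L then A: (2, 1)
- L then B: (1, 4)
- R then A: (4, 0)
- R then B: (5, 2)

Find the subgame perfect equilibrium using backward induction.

P1 plays R, P2 plays B after L and B after R; Payoff (5, 2)

Work:
Backward induction:
After L: P2 chooses B → P1 gets 1
After R: P2 chooses B → P1 gets 5
P1 chooses R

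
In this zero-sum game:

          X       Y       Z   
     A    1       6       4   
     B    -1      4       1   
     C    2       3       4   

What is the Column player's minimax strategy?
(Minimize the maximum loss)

Column should play X, value = 2

Work:
Column player minimizes Row's maximum payoff:
Column X: max payoff to Row = 2
Column Y: max payoff to Row = 6
Column Z: max payoff to Row = 4
Minimum is 2, achieved by column X.
Minimax strategy: X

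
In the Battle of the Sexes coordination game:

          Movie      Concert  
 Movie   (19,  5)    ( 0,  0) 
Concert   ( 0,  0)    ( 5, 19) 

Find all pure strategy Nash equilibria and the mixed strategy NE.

Pure NE: (Movie, Movie) and (Concert, Concert); Mixed NE: p = 0.7917, q = 0.2083

Work:
Check pure NE:
(Movie, Movie): (19, 5) - no unilateral deviation beneficial
(Concert, Concert): (5, 19) - no unilateral deviation beneficial
Mixed NE: P1 plays Movie with p = 0.7917, P2 plays Movie with q = 0.2083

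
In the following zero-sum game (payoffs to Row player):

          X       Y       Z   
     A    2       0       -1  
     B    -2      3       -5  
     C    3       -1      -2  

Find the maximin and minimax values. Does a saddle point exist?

Maximin = -1, Minimax = -1, Saddle: True

Work:
Row minimums: [-1, -5, -2] → maximin = -1
Column maximums: [3, 3, -1] → minimax = -1
Saddle point exists! Game value = -1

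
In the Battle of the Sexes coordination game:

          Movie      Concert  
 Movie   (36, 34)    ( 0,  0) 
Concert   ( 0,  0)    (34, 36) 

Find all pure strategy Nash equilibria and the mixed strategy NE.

Pure NE: (Movie, Movie) and (Concert, Concert); Mixed NE: p = 0.5143, q = 0.4857

Work:
Check pure NE:
(Movie, Movie): (36, 34) - no unilateral deviation beneficial
(Concert, Concert): (34, 36) - no unilateral deviation beneficial
Mixed NE: P1 plays Movie with p = 0.5143, P2 plays Movie with q = 0.4857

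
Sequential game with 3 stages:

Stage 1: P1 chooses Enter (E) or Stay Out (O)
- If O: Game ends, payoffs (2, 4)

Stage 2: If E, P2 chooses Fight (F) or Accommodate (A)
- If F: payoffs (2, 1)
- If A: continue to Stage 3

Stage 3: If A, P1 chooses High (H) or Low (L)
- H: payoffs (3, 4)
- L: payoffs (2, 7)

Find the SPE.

SPE: (E, A, H); Outcome (3, 4)

Work:
Stage 3: P1 chooses H (3 vs 2)
Stage 2: P2: F->1, A->4 (anticipating H). Choose A
Stage 1: P1: O->2, E->3 (anticipating A, H). Choose E
SPE path: E -> A -> H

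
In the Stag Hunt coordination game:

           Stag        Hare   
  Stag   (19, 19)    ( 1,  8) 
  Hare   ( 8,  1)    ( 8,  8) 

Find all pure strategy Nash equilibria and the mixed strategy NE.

Pure NE: (Stag, Stag) and (Hare, Hare); Mixed NE: p = 0.3889, q = 0.3889

Work:
Check pure NE:
(Stag, Stag): (19, 19) - no unilateral deviation beneficial
(Hare, Hare): (8, 8) - no unilateral deviation beneficial
Mixed NE: P1 plays Stag with p = 0.3889, P2 plays Stag with q = 0.3889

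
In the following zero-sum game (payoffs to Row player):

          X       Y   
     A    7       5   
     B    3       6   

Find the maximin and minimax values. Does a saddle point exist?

Maximin = 5, Minimax = 6, Saddle: False

Work:
Row minimums: [5, 3] → maximin = 5
Column maximums: [7, 6] → minimax = 6
No saddle point (maximin ≠ minimax). Mixed strategy needed.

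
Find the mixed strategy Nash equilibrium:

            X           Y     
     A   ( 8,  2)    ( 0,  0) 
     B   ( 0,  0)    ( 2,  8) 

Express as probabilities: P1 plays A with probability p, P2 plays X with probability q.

p = 0.8, q = 0.2

Work:
Find probabilities that make opponent indifferent:
P2 chooses q to make P1 indifferent between A and B
P1 chooses p to make P2 indifferent between X and Y
Mixed NE: P1 plays (A: 0.8, B: 0.2), P2 plays (X: 0.2, Y: 0.8)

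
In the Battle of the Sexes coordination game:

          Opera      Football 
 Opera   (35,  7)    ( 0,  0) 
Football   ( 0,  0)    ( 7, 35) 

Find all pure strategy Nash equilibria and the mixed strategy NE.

Pure NE: (Opera, Opera) and (Football, Football); Mixed NE: p = 0.8333, q = 0.1667

Work:
Check pure NE:
(Opera, Opera): (35, 7) - no unilateral deviation beneficial
(Football, Football): (7, 35) - no unilateral deviation beneficial
Mixed NE: P1 plays Opera with p = 0.8333, P2 plays Opera with q = 0.1667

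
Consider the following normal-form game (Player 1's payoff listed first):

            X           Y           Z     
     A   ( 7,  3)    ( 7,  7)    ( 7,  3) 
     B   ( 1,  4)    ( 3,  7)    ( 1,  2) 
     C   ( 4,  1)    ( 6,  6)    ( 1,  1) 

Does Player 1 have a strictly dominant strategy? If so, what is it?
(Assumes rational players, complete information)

Yes, Player 1's strictly dominant strategy is A

Work:
A strategy strictly dominates another if it gives a strictly higher payoff against every opponent action. Compare each pair of P1's strategies column-by-column:
  A vs B: [7 vs 1, 7 vs 3, 7 vs 1] → A strictly dominates B
  A vs C: [7 vs 4, 7 vs 6, 7 vs 1] → A strictly dominates C
  B vs A: [1 vs 7, 3 vs 7, 1 vs 7] → B does not strictly dominate A (column X: 1 ≤ 7)
  B vs C: [1 vs 4, 3 vs 6, 1 vs 1] → B does not strictly dominate C (column X: 1 ≤ 4)
  C vs A: [4 vs 7, 6 vs 7, 1 vs 7] → C does not strictly dominate A (column X: 4 ≤ 7)
  C vs B: [4 vs 1, 6 vs 3, 1 vs 1] → C does not strictly dominate B (column Z: 1 ≤ 1)
A strictly dominates every other strategy → strictly dominant.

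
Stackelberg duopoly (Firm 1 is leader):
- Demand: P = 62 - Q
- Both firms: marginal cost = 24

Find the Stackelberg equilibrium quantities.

q₁* (leader) = 19.0, q₂* (follower) = 9.5

Work:
Follower's reaction: q₂ = (a - c - q₁)/2
Leader substitutes: π₁ = q₁·(a - q₁ - (a-c-q₁)/2 - c)
FOC: q₁* = (62 - 24)/2 = 19.00
Then: q₂* = (62 - 24 - 19.0)/2 = 9.50
Leader has first-mover advantage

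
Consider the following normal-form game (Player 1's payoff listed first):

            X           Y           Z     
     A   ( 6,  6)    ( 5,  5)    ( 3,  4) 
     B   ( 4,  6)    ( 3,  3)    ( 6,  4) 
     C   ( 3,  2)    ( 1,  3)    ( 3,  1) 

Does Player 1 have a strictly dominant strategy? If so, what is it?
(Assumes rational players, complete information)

No strictly dominant strategy exists for Player 1

Work:
A strategy strictly dominates another if it gives a strictly higher payoff against every opponent action. Compare each pair of P1's strategies column-by-column:
  A vs B: [6 vs 4, 5 vs 3, 3 vs 6] → A does not strictly dominate B (column Z: 3 ≤ 6)
  A vs C: [6 vs 3, 5 vs 1, 3 vs 3] → A does not strictly dominate C (column Z: 3 ≤ 3)
  B vs A: [4 vs 6, 3 vs 5, 6 vs 3] → B does not strictly dominate A (column X: 4 ≤ 6)
  B vs C: [4 vs 3, 3 vs 1, 6 vs 3] → B strictly dominates C
  C vs A: [3 vs 6, 1 vs 5, 3 vs 3] → C does not strictly dominate A (column X: 3 ≤ 6)
  C vs B: [3 vs 4, 1 vs 3, 3 vs 6] → C does not strictly dominate B (column X: 3 ≤ 4)
No single strategy strictly dominates all others → no strictly dominant strategy.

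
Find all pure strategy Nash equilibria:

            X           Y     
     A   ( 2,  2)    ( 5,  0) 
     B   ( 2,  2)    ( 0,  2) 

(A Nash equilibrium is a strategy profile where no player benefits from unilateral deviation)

Nash equilibrium: (A, X), (B, X)

Work:
Best responses:
  P1 vs X: payoffs [2, 2] → best response A/B (payoff 2)
  P1 vs Y: payoffs [5, 0] → best response A (payoff 5)
  P2 vs A: payoffs [2, 0] → best response X (payoff 2)
  P2 vs B: payoffs [2, 2] → best response X/Y (payoff 2)
Mutual best responses: (A,X), (B,X) → Nash equilibria.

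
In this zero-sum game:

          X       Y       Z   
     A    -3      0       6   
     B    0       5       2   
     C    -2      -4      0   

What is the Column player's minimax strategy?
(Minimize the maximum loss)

Column should play X, value = 0

Work:
Column player minimizes Row's maximum payoff:
Column X: max payoff to Row = 0
Column Y: max payoff to Row = 5
Column Z: max payoff to Row = 6
Minimum is 0, achieved by column X.
Minimax strategy: X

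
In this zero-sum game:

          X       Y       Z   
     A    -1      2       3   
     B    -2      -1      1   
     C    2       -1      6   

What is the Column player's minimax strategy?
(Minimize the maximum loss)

Column should play X or Y (all achieve the minimum), value = 2

Work:
Column player minimizes Row's maximum payoff:
Column X: max payoff to Row = 2
Column Y: max payoff to Row = 2
Column Z: max payoff to Row = 6
Minimum is 2, achieved by columns X, Y (tied).
Each of X or Y is a minimax strategy.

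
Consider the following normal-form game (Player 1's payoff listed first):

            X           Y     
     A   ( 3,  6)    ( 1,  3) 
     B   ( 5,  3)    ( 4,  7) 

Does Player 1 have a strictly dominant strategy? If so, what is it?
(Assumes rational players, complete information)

Yes, Player 1's strictly dominant strategy is B

Work:
A strategy strictly dominates another if it gives a strictly higher payoff against every opponent action. Compare each pair of P1's strategies column-by-column:
  A vs B: [3 vs 5, 1 vs 4] → A does not strictly dominate B (column X: 3 ≤ 5)
  B vs A: [5 vs 3, 4 vs 1] → B strictly dominates A
B strictly dominates every other strategy → strictly dominant.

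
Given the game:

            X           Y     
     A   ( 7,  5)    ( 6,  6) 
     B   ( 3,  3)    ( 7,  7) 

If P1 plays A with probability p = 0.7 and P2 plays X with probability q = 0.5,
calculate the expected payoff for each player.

E[P1] = 6.05, E[P2] = 5.35

Work:
E[P1] = p·q·π₁(A,X) + p·(1-q)·π₁(A,Y) + (1-p)·q·π₁(B,X) + (1-p)·(1-q)·π₁(B,Y)
= 0.7·0.5·7 + 0.7·0.5·6 + 0.3·0.5·3 + 0.3·0.5·7
= 6.05

E[P2] = 5.35 (similar calculation)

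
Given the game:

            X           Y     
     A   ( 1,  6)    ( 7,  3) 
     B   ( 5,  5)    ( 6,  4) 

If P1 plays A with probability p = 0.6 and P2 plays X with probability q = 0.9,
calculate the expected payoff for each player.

E[P1] = 3.0, E[P2] = 5.38

Work:
E[P1] = p·q·π₁(A,X) + p·(1-q)·π₁(A,Y) + (1-p)·q·π₁(B,X) + (1-p)·(1-q)·π₁(B,Y)
= 0.6·0.9·1 + 0.6·0.1·7 + 0.4·0.9·5 + 0.4·0.1·6
= 3.0

E[P2] = 5.38 (similar calculation)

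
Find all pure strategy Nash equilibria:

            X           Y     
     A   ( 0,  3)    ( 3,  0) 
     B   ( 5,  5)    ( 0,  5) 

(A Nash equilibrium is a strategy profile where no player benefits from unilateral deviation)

Nash equilibrium: (B, X)

Work:
Best responses:
  P1 vs X: payoffs [0, 5] → best response B (payoff 5)
  P1 vs Y: payoffs [3, 0] → best response A (payoff 3)
  P2 vs A: payoffs [3, 0] → best response X (payoff 3)
  P2 vs B: payoffs [5, 5] → best response X/Y (payoff 5)
Mutual best responses: (B,X) → Nash equilibria.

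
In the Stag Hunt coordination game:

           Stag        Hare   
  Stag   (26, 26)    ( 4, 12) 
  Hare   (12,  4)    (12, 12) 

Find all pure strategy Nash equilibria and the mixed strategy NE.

Pure NE: (Stag, Stag) and (Hare, Hare); Mixed NE: p = 0.3636, q = 0.3636

Work:
Check pure NE:
(Stag, Stag): (26, 26) - no unilateral deviation beneficial
(Hare, Hare): (12, 12) - no unilateral deviation beneficial
Mixed NE: P1 plays Stag with p = 0.3636, P2 plays Stag with q = 0.3636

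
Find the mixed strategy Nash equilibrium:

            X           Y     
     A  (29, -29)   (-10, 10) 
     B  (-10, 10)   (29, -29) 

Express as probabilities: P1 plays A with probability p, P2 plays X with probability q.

p = 0.5, q = 0.5

Work:
Find probabilities that make opponent indifferent:
P2 chooses q to make P1 indifferent between A and B
P1 chooses p to make P2 indifferent between X and Y
Mixed NE: P1 plays (A: 0.5, B: 0.5), P2 plays (X: 0.5, Y: 0.5)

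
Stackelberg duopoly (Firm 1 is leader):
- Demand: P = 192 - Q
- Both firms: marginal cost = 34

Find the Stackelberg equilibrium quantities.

q₁* (leader) = 79.0, q₂* (follower) = 39.5

Work:
Follower's reaction: q₂ = (a - c - q₁)/2
Leader substitutes: π₁ = q₁·(a - q₁ - (a-c-q₁)/2 - c)
FOC: q₁* = (192 - 34)/2 = 79.00
Then: q₂* = (192 - 34 - 79.0)/2 = 39.50
Leader has first-mover advantage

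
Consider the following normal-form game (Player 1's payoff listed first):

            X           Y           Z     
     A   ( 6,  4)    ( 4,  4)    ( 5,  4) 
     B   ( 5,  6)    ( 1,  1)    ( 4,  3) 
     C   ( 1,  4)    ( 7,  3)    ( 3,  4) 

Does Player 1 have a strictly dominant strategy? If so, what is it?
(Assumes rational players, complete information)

No strictly dominant strategy exists for Player 1

Work:
A strategy strictly dominates another if it gives a strictly higher payoff against every opponent action. Compare each pair of P1's strategies column-by-column:
  A vs B: [6 vs 5, 4 vs 1, 5 vs 4] → A strictly dominates B
  A vs C: [6 vs 1, 4 vs 7, 5 vs 3] → A does not strictly dominate C (column Y: 4 ≤ 7)
  B vs A: [5 vs 6, 1 vs 4, 4 vs 5] → B does not strictly dominate A (column X: 5 ≤ 6)
  B vs C: [5 vs 1, 1 vs 7, 4 vs 3] → B does not strictly dominate C (column Y: 1 ≤ 7)
  C vs A: [1 vs 6, 7 vs 4, 3 vs 5] → C does not strictly dominate A (column X: 1 ≤ 6)
  C vs B: [1 vs 5, 7 vs 1, 3 vs 4] → C does not strictly dominate B (column X: 1 ≤ 5)
No single strategy strictly dominates all others → no strictly dominant strategy.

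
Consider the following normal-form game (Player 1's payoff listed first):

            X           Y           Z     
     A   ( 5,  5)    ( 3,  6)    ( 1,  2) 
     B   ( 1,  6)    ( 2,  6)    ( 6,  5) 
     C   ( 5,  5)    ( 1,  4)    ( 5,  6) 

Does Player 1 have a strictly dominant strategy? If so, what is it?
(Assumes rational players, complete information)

No strictly dominant strategy exists for Player 1

Work:
A strategy strictly dominates another if it gives a strictly higher payoff against every opponent action. Compare each pair of P1's strategies column-by-column:
  A vs B: [5 vs 1, 3 vs 2, 1 vs 6] → A does not strictly dominate B (column Z: 1 ≤ 6)
  A vs C: [5 vs 5, 3 vs 1, 1 vs 5] → A does not strictly dominate C (column X: 5 ≤ 5)
  B vs A: [1 vs 5, 2 vs 3, 6 vs 1] → B does not strictly dominate A (column X: 1 ≤ 5)
  B vs C: [1 vs 5, 2 vs 1, 6 vs 5] → B does not strictly dominate C (column X: 1 ≤ 5)
  C vs A: [5 vs 5, 1 vs 3, 5 vs 1] → C does not strictly dominate A (column X: 5 ≤ 5)
  C vs B: [5 vs 1, 1 vs 2, 5 vs 6] → C does not strictly dominate B (column Y: 1 ≤ 2)
No single strategy strictly dominates all others → no strictly dominant strategy.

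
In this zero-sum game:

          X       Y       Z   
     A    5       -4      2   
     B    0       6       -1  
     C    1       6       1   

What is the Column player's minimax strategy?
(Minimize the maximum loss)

Column should play Z, value = 2

Work:
Column player minimizes Row's maximum payoff:
Column X: max payoff to Row = 5
Column Y: max payoff to Row = 6
Column Z: max payoff to Row = 2
Minimum is 2, achieved by column Z.
Minimax strategy: Z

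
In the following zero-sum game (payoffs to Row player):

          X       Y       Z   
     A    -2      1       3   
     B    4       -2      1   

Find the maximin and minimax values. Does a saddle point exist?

Maximin = -2, Minimax = 1, Saddle: False

Work:
Row minimums: [-2, -2] → maximin = -2
Column maximums: [4, 1, 3] → minimax = 1
No saddle point (maximin ≠ minimax). Mixed strategy needed.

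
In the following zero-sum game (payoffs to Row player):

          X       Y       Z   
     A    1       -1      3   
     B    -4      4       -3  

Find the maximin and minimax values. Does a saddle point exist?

Maximin = -1, Minimax = 1, Saddle: False

Work:
Row minimums: [-1, -4] → maximin = -1
Column maximums: [1, 4, 3] → minimax = 1
No saddle point (maximin ≠ minimax). Mixed strategy needed.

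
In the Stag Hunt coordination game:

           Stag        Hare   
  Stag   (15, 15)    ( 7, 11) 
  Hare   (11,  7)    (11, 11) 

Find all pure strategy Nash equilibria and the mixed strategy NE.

Pure NE: (Stag, Stag) and (Hare, Hare); Mixed NE: p = 0.5, q = 0.5

Work:
Check pure NE:
(Stag, Stag): (15, 15) - no unilateral deviation beneficial
(Hare, Hare): (11, 11) - no unilateral deviation beneficial
Mixed NE: P1 plays Stag with p = 0.5, P2 plays Stag with q = 0.5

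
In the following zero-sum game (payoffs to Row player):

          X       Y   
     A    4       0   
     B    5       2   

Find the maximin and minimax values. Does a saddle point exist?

Maximin = 2, Minimax = 2, Saddle: True

Work:
Row minimums: [0, 2] → maximin = 2
Column maximums: [5, 2] → minimax = 2
Saddle point exists! Game value = 2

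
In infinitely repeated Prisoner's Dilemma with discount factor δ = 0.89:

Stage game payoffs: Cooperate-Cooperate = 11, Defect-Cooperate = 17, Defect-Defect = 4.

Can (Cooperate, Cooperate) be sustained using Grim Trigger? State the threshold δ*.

δ* = 0.4615; since δ = 0.89 ≥ 0.4615, cooperation can be sustained

Work:
For Grim Trigger:
Cooperate forever: 11/(1-δ)
Defect then punished: 17 + 4·δ/(1-δ)
Need: 11/(1-δ) ≥ 17 + 4·δ/(1-δ)
Solving: δ ≥ (T-R)/(T-P) = (17-11)/(17-4) = 0.4615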